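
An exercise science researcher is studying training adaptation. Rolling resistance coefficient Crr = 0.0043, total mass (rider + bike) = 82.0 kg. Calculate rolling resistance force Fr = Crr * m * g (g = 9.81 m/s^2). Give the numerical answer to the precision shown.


Fr = Crr * m * g
= 0.0043 * 82.0 * 9.81
= 3.459 N

3.459 N


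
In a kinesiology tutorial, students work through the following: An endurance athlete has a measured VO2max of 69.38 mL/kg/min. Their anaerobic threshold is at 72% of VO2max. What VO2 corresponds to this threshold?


Anaerobic threshold VO2 = VO2max * 72%
= 69.38 * 0.72
= 49.95 mL/kg/min

49.95 mL/kg/min


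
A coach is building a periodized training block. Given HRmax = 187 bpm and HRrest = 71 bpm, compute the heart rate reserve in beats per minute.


Heart rate reserve = maximum HR minus resting HR
HRR = 187 - 71 = 116 bpm

116 bpm


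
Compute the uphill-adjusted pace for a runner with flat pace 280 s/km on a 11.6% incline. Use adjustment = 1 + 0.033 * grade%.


Adjustment factor = 1 + 0.033 * 11.6 = 1.3828
Grade-adjusted pace = 280 * 1.3828 = 387.18 s/km

387.18 s/km


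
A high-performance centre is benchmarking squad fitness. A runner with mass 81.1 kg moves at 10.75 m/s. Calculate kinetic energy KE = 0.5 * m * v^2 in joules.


v^2 = 10.75^2 = 115.5625
KE = 0.5 * 81.1 * 115.5625
= 4686.06 J

4686.06 J


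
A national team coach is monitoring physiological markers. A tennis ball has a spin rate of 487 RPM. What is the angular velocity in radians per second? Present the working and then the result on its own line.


Convert RPM to rad/s: multiply by 2*pi and divide by 60
omega = 487 * 2 * pi / 60
= 50.999 rad/s

50.999 rad/s


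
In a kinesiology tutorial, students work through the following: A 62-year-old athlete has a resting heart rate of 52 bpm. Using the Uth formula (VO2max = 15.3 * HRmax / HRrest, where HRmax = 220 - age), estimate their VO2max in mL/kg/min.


HRmax = 220 - 62 = 158 bpm
Ratio = HRmax / HRrest = 158 / 52 = 3.0385
VO2max = 15.3 * 3.0385 = 46.49 mL/kg/min

46.49 mL/kg/min


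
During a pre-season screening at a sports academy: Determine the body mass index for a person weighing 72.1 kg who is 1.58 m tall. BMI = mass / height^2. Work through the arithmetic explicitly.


BMI = mass / height^2
= 72.1 / 1.58^2
= 72.1 / 2.4964
= 28.88 kg/m^2

28.88 kg/m^2


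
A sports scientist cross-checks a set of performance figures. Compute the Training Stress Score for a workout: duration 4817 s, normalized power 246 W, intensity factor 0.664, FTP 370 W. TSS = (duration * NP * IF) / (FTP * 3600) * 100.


Product = 4817 * 246 * 0.664 = 786828.048
Base = 370 * 3600 = 1332000
TSS = 786828.048 / 1332000 * 100 = 59.07

59.07 TSS


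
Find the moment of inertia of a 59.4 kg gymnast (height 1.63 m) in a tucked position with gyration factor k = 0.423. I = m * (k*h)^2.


Radius of gyration = 0.423 * 1.63 = 0.68949 m
I = 59.4 * 0.68949^2
= 59.4 * 0.475396
= 28.239 kg*m^2

28.239 kg*m^2


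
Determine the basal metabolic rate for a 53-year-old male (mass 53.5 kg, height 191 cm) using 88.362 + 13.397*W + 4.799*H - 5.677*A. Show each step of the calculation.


BMR = 88.362 + 13.397*53.5 + 4.799*191 - 5.677*53
= 1420.83 kcal/day

1420.83 kcal/day


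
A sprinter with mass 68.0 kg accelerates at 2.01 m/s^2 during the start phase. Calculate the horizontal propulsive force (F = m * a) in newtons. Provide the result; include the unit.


F = m * a
= 68.0 * 2.01
= 136.68 N

136.68 N


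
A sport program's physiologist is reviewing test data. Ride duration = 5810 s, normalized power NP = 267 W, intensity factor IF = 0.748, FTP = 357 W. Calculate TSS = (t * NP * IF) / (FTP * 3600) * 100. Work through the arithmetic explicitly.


Numerator = 5810 * 267 * 0.748 = 1160349.96
Denominator = 357 * 3600 = 1285200
TSS = 1160349.96 / 1285200 * 100
= 90.29

90.29 TSS


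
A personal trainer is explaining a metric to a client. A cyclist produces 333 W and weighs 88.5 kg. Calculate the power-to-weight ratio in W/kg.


P/W = power / mass
= 333 / 88.5
= 3.763 W/kg

3.763 W/kg


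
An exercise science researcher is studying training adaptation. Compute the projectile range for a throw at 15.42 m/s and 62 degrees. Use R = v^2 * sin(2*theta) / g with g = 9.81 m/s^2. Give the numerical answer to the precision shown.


Two times the angle = 124 degrees
sin(124) = 0.829038
R = 237.7764 * 0.829038 / 9.81 = 20.094 m

20.094 m


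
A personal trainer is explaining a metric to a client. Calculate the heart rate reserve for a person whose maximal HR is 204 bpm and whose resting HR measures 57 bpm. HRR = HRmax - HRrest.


HRmax = 204 bpm
HRrest = 57 bpm
HRR = 204 - 57 = 147 bpm

147 bpm


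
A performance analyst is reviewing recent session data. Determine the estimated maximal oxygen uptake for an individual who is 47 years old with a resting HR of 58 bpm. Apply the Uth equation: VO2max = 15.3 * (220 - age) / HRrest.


HRmax = 220 - 47 = 173
VO2max = 15.3 * (173 / 58)
= 15.3 * 2.9828
= 45.64 mL/kg/min

45.64 mL/kg/min


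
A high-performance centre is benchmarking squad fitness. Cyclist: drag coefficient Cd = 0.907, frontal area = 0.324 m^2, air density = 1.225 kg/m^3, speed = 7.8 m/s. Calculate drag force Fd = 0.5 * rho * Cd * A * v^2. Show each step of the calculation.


v^2 = 7.8^2 = 60.84
Fd = 0.5 * 1.225 * 0.907 * 0.324 * 60.84
= 10.951 N

10.951 N


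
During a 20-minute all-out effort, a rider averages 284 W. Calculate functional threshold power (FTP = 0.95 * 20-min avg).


FTP = 0.95 * 284
= 269.8 W

269.8 W


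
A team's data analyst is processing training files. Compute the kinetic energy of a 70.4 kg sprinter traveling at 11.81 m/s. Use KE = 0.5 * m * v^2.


Velocity squared = 139.4761
KE = 0.5 * 70.4 * 139.4761 = 4909.56 J

4909.56 J


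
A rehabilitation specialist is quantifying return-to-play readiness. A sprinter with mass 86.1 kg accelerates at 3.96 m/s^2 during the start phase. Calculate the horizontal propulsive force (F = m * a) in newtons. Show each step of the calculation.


F = m * a
= 86.1 * 3.96
= 340.96 N

340.96 N


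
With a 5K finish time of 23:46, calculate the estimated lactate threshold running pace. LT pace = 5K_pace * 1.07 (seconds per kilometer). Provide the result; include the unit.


Race duration = 1426 s for 5 km
Average pace = 1426 / 5 = 285.2 s/km
LT pace = 285.2 * 1.07
= 305.16 s/km

305.16 s/km


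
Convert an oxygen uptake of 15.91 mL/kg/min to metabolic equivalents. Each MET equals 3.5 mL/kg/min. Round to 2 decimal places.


One MET = 3.5 mL/kg/min
Number of METs = 15.91 / 3.5
= 4.55 METs

4.55 METs


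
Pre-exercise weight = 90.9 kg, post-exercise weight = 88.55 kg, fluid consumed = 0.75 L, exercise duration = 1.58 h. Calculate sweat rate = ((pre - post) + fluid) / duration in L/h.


Weight loss = 90.9 - 88.55 = 2.35 kg (approx L)
Total sweat = 2.35 + 0.75 = 3.1 L
Sweat rate = 3.1 / 1.58 = 1.962 L/h

1.962 L/h


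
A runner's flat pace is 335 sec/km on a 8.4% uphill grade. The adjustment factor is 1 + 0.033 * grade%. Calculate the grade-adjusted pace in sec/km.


Factor = 1 + 0.033 * 8.4 = 1.2772
Adjusted pace = 335 * 1.2772
= 427.86 sec/km

427.86 s/km


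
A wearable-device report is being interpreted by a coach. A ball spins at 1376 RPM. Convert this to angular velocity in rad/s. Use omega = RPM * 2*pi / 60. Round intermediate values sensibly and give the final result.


omega = 1376 * 2 * pi / 60
= 1376 * 6.28318531 / 60
= 8645.663 / 60
= 144.094 rad/s

144.094 rad/s


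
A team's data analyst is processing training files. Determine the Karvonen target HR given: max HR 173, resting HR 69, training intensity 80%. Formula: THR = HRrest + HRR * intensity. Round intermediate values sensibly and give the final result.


HRR = HRmax - HRrest = 173 - 69 = 104
THR = 69 + 104 * 0.8
= 152.2 bpm

152.2 bpm


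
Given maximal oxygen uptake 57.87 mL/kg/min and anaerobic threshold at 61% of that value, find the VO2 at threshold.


Percentage as decimal = 0.61
VO2 at AT = 57.87 * 0.61 = 35.3 mL/kg/min

35.3 mL/kg/min


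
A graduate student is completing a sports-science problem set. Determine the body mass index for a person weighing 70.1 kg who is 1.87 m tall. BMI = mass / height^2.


BMI = mass / height^2
= 70.1 / 1.87^2
= 70.1 / 3.4969
= 20.05 kg/m^2

20.05 kg/m^2


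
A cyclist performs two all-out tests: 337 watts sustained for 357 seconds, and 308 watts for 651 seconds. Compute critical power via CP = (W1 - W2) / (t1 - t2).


W1 = P1 * t1 = 337 * 357 = 120309 J
W2 = P2 * t2 = 308 * 651 = 200508 J
CP = (120309 - 200508) / (357 - 651)
= 272.79 W

272.79 W


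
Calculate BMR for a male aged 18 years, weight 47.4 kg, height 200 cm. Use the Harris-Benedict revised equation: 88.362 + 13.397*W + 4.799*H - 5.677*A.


Substituting values:
W term = 13.397 * 47.4 = 635.0178
H term = 4.799 * 200 = 959.8
A term = 5.677 * 18 = 102.186
BMR = 1580.99 kcal/day

1580.99 kcal/day


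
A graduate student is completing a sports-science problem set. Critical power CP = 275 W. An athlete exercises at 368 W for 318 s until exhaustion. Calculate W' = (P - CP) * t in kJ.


P - CP = 368 - 275 = 93 W
W' = 93 * 318 = 29574 J
= 29574 / 1000 = 29.574 kJ

29.574 kJ


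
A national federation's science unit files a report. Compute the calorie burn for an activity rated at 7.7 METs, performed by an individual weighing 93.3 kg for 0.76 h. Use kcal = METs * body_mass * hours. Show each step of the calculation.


Product of METs and mass = 7.7 * 93.3 = 718.41
Total kcal = 718.41 * 0.76 = 545.99 kcal

545.99 kcal


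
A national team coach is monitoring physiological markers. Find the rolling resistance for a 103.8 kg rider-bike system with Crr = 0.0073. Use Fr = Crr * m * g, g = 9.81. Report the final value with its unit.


m * g = 103.8 * 9.81 = 1018.278 N
Fr = 0.0073 * 1018.278 = 7.433 N

7.433 N


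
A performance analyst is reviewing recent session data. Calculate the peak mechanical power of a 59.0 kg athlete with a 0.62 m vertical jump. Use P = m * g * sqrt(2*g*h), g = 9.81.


First, sqrt(2gh) = sqrt(2 * 9.81 * 0.62)
= sqrt(12.1644) = 3.48775 m/s
Power = 59.0 * 9.81 * 3.48775 = 2018.67 W

2018.67 W


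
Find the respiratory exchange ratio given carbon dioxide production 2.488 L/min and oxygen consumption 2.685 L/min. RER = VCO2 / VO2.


VCO2 = 2.488 L/min
VO2 = 2.685 L/min
RER = 2.488 / 2.685 = 0.9266

0.9266


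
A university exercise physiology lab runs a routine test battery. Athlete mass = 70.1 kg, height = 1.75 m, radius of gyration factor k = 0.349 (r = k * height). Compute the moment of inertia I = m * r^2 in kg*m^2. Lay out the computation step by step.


r = k * height = 0.349 * 1.75 = 0.61075 m
r^2 = 0.61075^2 = 0.373016
I = 70.1 * 0.373016 = 26.148 kg*m^2

26.148 kg*m^2


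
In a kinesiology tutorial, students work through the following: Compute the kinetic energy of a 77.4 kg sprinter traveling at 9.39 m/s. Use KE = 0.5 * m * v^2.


Velocity squared = 88.1721
KE = 0.5 * 77.4 * 88.1721 = 3412.26 J

3412.26 J


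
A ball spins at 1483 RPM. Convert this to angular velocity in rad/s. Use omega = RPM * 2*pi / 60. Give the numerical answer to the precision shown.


omega = 1483 * 2 * pi / 60
= 1483 * 6.28318531 / 60
= 9317.964 / 60
= 155.299 rad/s

155.299 rad/s


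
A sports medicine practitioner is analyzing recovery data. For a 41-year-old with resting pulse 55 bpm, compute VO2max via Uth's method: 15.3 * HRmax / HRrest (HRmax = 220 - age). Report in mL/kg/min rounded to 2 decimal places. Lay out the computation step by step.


Step 1: HRmax = 220 - 41 = 179 bpm
Step 2: Ratio = 179 / 55 = 3.2545
Step 3: VO2max = 15.3 * 3.2545 = 49.79 mL/kg/min

49.79 mL/kg/min


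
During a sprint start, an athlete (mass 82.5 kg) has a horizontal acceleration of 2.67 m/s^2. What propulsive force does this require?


Propulsive force = mass * acceleration
= 82.5 kg * 2.67 m/s^2
= 220.28 N

220.28 N


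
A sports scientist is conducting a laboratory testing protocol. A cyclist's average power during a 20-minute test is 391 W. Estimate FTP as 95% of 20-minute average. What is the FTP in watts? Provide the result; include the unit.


FTP = 20-min power * 0.95
= 391 * 0.95
= 371.45 W

371.45 W


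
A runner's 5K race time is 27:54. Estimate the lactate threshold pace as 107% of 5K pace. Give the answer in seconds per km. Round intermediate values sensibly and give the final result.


Total race time = 27*60 + 54 = 1674 seconds
5K pace = 1674 / 5 = 334.8 sec/km
LT pace = 334.8 * 1.07 = 358.24 sec/km

358.24 s/km


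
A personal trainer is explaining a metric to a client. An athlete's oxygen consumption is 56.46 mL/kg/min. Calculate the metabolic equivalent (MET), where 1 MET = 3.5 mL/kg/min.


MET = VO2 / 3.5
= 56.46 / 3.5
= 16.13 METs

16.13 METs


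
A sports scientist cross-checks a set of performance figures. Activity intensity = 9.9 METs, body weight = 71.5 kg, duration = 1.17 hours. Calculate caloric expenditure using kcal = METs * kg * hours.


kcal = 9.9 * 71.5 * 1.17
= 707.85 * 1.17
= 828.18 kcal

828.18 kcal


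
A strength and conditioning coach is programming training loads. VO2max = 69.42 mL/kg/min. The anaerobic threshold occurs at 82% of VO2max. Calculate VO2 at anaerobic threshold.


AT fraction = 82 / 100 = 0.82
AT VO2 = 69.42 * 0.82
= 56.92 mL/kg/min

56.92 mL/kg/min


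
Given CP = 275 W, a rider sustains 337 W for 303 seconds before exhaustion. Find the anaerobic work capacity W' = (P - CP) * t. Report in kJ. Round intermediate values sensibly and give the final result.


Excess power = 337 - 275 = 62 W
Work above CP = 62 * 303 = 18786 J
W' = 18.786 kJ

18.786 kJ


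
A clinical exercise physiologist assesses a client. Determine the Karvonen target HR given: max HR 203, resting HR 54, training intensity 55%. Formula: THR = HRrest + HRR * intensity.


HRR = HRmax - HRrest = 203 - 54 = 149
THR = 54 + 149 * 0.55
= 135.95 bpm

135.95 bpm


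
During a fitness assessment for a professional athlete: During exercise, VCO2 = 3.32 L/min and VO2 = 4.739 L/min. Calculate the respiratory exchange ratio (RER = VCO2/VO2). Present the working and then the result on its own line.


RER = VCO2 / VO2
= 3.32 / 4.739
= 0.7006

0.7006


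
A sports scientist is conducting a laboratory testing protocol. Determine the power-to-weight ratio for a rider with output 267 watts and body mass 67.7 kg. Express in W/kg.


P/W = 267 / 67.7 = 3.944 W/kg

3.944 W/kg


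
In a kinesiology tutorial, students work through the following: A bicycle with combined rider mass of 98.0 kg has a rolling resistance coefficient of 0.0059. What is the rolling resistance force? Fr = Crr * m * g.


Fr = 0.0059 * 98.0 * 9.81
= 0.5782 * 9.81
= 5.672 N

5.672 N


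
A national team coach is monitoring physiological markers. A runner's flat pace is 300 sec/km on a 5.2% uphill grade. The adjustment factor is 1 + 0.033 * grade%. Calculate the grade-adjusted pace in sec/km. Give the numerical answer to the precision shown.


Factor = 1 + 0.033 * 5.2 = 1.1716
Adjusted pace = 300 * 1.1716
= 351.48 sec/km

351.48 s/km


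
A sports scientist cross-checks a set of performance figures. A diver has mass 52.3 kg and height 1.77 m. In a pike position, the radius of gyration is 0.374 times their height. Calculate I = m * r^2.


r = 0.374 * 1.77 = 0.66198 m
I = m * r^2 = 52.3 * 0.438218 = 22.919 kg*m^2

22.919 kg*m^2


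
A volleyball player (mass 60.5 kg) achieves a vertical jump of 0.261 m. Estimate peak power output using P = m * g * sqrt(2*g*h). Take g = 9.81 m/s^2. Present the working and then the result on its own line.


2 * g * h = 2 * 9.81 * 0.261 = 5.12082
sqrt(5.12082) = 2.262923 m/s
P = 60.5 * 9.81 * 2.262923 = 1343.06 W

1343.06 W


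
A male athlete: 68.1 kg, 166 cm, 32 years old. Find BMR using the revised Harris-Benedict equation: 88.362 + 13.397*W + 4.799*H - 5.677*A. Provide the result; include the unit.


Intercept = 88.362
Weight contribution = 13.397 * 68.1 = 912.3357
Height contribution = 4.799 * 166 = 796.634
Age contribution = 5.677 * 32 = 181.664
BMR = 88.362 + 912.3357 + 796.634 - 181.664
= 1615.67 kcal/day

1615.67 kcal/day


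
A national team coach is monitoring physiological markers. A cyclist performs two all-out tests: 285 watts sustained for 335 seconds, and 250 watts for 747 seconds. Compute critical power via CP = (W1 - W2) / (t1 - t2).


W1 = P1 * t1 = 285 * 335 = 95475 J
W2 = P2 * t2 = 250 * 747 = 186750 J
CP = (95475 - 186750) / (335 - 747)
= 221.54 W

221.54 W


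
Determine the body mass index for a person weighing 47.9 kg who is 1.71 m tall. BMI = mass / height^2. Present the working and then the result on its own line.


BMI = mass / height^2
= 47.9 / 1.71^2
= 47.9 / 2.9241
= 16.38 kg/m^2

16.38 kg/m^2


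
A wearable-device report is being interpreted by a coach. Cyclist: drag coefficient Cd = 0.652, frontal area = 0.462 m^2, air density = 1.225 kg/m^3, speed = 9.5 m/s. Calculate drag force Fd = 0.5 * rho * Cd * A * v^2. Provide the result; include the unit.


v^2 = 9.5^2 = 90.25
Fd = 0.5 * 1.225 * 0.652 * 0.462 * 90.25
= 16.651 N

16.651 N


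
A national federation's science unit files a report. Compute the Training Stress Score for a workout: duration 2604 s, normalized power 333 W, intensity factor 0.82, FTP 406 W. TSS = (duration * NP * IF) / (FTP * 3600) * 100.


Product = 2604 * 333 * 0.82 = 711048.24
Base = 406 * 3600 = 1461600
TSS = 711048.24 / 1461600 * 100 = 48.65

48.65 TSS


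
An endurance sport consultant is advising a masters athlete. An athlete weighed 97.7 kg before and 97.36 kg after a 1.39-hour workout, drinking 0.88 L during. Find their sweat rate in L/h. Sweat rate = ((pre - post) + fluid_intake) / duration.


Body mass change = 0.34 kg
Total sweat loss = 0.34 + 0.88 = 1.22 L
Rate = 1.22 / 1.39 = 0.878 L/h

0.878 L/h


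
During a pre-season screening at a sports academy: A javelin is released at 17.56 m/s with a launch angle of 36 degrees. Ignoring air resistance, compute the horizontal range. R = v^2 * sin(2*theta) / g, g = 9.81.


Launch speed squared = 308.3536
sin(2 * 36 deg) = 0.951057
Range = 308.3536 * 0.951057 / 9.81
= 29.894 m

29.894 m


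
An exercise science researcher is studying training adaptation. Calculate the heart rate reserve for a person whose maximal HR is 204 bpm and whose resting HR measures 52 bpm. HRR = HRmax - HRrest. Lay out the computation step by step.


HRmax = 204 bpm
HRrest = 52 bpm
HRR = 204 - 52 = 152 bpm

152 bpm


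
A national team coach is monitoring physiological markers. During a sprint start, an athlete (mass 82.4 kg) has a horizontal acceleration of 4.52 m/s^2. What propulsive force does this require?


Propulsive force = mass * acceleration
= 82.4 kg * 4.52 m/s^2
= 372.45 N

372.45 N


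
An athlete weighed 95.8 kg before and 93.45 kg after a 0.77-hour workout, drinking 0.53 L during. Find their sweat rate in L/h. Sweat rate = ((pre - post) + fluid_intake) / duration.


Body mass change = 2.35 kg
Total sweat loss = 2.35 + 0.53 = 2.88 L
Rate = 2.88 / 0.77 = 3.74 L/h

3.74 L/h


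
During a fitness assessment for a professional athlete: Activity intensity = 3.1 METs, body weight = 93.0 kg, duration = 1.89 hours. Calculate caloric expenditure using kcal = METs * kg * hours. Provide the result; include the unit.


kcal = 3.1 * 93.0 * 1.89
= 288.3 * 1.89
= 544.89 kcal

544.89 kcal


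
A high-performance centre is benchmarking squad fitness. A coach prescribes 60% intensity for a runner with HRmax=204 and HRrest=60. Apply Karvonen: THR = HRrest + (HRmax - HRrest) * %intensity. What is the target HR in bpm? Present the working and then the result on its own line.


Heart rate reserve = 204 - 60 = 144
Intensity fraction = 60 / 100 = 0.6
THR = 60 + 144 * 0.6 = 146.4 bpm

146.4 bpm


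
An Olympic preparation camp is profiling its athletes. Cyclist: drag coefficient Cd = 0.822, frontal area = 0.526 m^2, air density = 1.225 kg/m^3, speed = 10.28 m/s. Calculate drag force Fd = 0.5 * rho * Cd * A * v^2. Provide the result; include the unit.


v^2 = 10.28^2 = 105.6784
Fd = 0.5 * 1.225 * 0.822 * 0.526 * 105.6784
= 27.987 N

27.987 N


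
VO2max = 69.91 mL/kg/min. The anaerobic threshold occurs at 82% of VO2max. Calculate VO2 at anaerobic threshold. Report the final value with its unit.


AT fraction = 82 / 100 = 0.82
AT VO2 = 69.91 * 0.82
= 57.33 mL/kg/min

57.33 mL/kg/min


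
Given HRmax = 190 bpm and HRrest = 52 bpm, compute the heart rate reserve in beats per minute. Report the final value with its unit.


Heart rate reserve = maximum HR minus resting HR
HRR = 190 - 52 = 138 bpm

138 bpm


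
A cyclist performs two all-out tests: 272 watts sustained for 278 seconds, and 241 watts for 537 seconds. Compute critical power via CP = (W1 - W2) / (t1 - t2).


W1 = P1 * t1 = 272 * 278 = 75616 J
W2 = P2 * t2 = 241 * 537 = 129417 J
CP = (75616 - 129417) / (278 - 537)
= 207.73 W

207.73 W


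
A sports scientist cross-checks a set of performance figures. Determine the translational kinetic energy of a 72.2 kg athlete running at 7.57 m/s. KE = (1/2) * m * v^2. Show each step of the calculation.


KE = 0.5 * m * v^2
= 0.5 * 72.2 * 7.57^2
= 0.5 * 72.2 * 57.3049
= 2068.71 J

2068.71 J


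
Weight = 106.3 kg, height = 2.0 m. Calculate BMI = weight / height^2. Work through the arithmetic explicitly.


height^2 = 2.0^2 = 4.0
BMI = 106.3 / 4.0 = 26.58 kg/m^2

26.58 kg/m^2


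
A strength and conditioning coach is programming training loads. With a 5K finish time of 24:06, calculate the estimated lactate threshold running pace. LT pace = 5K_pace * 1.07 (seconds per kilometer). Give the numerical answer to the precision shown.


Race duration = 1446 s for 5 km
Average pace = 1446 / 5 = 289.2 s/km
LT pace = 289.2 * 1.07
= 309.44 s/km

309.44 s/km


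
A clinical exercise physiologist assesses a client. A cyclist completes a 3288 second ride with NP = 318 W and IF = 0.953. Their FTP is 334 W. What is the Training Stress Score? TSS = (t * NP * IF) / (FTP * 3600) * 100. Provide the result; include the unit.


t * NP * IF = 3288 * 318 * 0.953 = 996441.552
FTP * 3600 = 1202400
TSS = (996441.552 / 1202400) * 100 = 82.87

82.87 TSS


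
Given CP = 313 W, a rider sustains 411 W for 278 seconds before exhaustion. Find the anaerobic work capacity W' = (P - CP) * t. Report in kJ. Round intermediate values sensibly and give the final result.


Excess power = 411 - 313 = 98 W
Work above CP = 98 * 278 = 27244 J
W' = 27.244 kJ

27.244 kJ


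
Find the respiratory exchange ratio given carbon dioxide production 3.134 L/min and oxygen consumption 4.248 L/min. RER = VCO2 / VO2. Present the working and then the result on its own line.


VCO2 = 3.134 L/min
VO2 = 4.248 L/min
RER = 3.134 / 4.248 = 0.7378

0.7378


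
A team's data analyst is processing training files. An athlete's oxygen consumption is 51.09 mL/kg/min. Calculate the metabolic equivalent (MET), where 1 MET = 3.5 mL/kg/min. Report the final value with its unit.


MET = VO2 / 3.5
= 51.09 / 3.5
= 14.6 METs

14.6 METs


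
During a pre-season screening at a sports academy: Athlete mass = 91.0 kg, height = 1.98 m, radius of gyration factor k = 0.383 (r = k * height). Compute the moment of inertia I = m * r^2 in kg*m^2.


r = k * height = 0.383 * 1.98 = 0.75834 m
r^2 = 0.75834^2 = 0.57508
I = 91.0 * 0.57508 = 52.332 kg*m^2

52.332 kg*m^2


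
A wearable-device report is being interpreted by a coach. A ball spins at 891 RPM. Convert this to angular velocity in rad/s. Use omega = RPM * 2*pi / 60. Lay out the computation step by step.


omega = 891 * 2 * pi / 60
= 891 * 6.28318531 / 60
= 5598.318 / 60
= 93.305 rad/s

93.305 rad/s


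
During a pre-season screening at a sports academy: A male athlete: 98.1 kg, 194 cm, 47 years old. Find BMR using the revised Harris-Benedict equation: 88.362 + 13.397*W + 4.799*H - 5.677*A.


Intercept = 88.362
Weight contribution = 13.397 * 98.1 = 1314.2457
Height contribution = 4.799 * 194 = 931.006
Age contribution = 5.677 * 47 = 266.819
BMR = 88.362 + 1314.2457 + 931.006 - 266.819
= 2066.79 kcal/day

2066.79 kcal/day


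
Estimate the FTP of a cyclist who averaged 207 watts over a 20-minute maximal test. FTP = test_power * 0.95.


FTP = 207 * 0.95 = 196.65 W

196.65 W


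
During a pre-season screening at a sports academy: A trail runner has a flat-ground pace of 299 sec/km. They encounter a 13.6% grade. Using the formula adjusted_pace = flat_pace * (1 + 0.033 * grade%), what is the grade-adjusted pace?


Grade factor = 1 + 0.033 * 13.6 = 1.4488
Adjusted = 299 * 1.4488 = 433.19 sec/km

433.19 s/km


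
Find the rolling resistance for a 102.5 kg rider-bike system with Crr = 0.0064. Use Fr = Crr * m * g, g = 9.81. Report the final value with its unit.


m * g = 102.5 * 9.81 = 1005.525 N
Fr = 0.0064 * 1005.525 = 6.435 N

6.435 N


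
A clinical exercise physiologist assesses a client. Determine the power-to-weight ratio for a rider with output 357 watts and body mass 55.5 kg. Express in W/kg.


P/W = 357 / 55.5 = 6.432 W/kg

6.432 W/kg


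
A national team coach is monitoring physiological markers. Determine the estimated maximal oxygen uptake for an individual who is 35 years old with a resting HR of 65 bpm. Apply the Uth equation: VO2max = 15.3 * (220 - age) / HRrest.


HRmax = 220 - 35 = 185
VO2max = 15.3 * (185 / 65)
= 15.3 * 2.8462
= 43.55 mL/kg/min

43.55 mL/kg/min


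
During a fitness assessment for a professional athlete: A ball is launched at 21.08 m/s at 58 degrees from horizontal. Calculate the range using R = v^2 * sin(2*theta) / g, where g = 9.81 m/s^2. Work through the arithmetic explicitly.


sin(2 * 58) = sin(116) = 0.898794
v^2 = 21.08^2 = 444.3664
R = 444.3664 * 0.898794 / 9.81
= 40.713 m

40.713 m


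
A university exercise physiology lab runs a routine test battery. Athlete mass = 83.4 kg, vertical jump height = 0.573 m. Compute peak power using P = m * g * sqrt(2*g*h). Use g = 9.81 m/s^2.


sqrt(2 * 9.81 * 0.573) = sqrt(11.24226) = 3.352948 m/s
P = 83.4 * 9.81 * 3.352948
= 2743.23 W

2743.23 W


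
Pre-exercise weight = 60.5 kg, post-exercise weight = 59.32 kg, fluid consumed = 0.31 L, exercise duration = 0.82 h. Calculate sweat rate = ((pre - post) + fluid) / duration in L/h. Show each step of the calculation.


Weight loss = 60.5 - 59.32 = 1.18 kg (approx L)
Total sweat = 1.18 + 0.31 = 1.49 L
Sweat rate = 1.49 / 0.82 = 1.817 L/h

1.817 L/h


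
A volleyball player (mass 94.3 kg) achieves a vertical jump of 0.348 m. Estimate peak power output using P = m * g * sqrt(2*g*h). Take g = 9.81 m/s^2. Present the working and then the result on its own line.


2 * g * h = 2 * 9.81 * 0.348 = 6.82776
sqrt(6.82776) = 2.612998 m/s
P = 94.3 * 9.81 * 2.612998 = 2417.24 W

2417.24 W


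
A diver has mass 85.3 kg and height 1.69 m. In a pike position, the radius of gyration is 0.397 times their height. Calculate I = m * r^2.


r = 0.397 * 1.69 = 0.67093 m
I = m * r^2 = 85.3 * 0.450147 = 38.398 kg*m^2

38.398 kg*m^2


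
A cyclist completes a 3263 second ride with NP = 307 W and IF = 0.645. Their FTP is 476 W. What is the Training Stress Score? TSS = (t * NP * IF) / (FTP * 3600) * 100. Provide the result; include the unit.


t * NP * IF = 3263 * 307 * 0.645 = 646122.945
FTP * 3600 = 1713600
TSS = (646122.945 / 1713600) * 100 = 37.71

37.71 TSS


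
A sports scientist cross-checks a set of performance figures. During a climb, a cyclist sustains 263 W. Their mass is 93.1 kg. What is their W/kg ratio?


Power-to-weight = 263 W / 93.1 kg
= 2.825 W/kg

2.825 W/kg


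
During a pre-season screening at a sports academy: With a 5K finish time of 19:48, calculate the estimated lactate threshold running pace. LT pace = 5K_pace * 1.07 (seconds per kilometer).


Race duration = 1188 s for 5 km
Average pace = 1188 / 5 = 237.6 s/km
LT pace = 237.6 * 1.07
= 254.23 s/km

254.23 s/km


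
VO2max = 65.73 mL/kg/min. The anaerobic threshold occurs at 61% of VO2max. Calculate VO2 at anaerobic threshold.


AT fraction = 61 / 100 = 0.61
AT VO2 = 65.73 * 0.61
= 40.1 mL/kg/min

40.1 mL/kg/min


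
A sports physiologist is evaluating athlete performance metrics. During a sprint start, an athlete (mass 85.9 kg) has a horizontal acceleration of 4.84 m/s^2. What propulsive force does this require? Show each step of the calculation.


Propulsive force = mass * acceleration
= 85.9 kg * 4.84 m/s^2
= 415.76 N

415.76 N


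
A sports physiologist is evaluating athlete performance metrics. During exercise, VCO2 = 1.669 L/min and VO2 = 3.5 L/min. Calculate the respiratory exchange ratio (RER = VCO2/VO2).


RER = VCO2 / VO2
= 1.669 / 3.5
= 0.4769

0.4769


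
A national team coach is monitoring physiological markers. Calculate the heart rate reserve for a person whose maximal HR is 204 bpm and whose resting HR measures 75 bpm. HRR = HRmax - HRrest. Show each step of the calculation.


HRmax = 204 bpm
HRrest = 75 bpm
HRR = 204 - 75 = 129 bpm

129 bpm


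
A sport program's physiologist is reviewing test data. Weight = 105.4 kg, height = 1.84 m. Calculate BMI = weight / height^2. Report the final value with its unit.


height^2 = 1.84^2 = 3.3856
BMI = 105.4 / 3.3856 = 31.13 kg/m^2

31.13 kg/m^2


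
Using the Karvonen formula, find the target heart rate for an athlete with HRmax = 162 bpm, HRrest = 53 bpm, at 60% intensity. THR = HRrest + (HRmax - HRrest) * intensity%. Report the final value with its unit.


HRR = 162 - 53 = 109
THR = 53 + 109 * 0.6
= 53 + 65.4
= 118.4 bpm

118.4 bpm


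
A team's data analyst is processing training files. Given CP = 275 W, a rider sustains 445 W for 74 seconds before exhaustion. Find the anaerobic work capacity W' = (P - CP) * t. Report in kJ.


Excess power = 445 - 275 = 170 W
Work above CP = 170 * 74 = 12580 J
W' = 12.58 kJ

12.58 kJ


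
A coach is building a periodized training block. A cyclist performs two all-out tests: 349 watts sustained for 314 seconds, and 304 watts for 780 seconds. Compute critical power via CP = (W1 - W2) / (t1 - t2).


W1 = P1 * t1 = 349 * 314 = 109586 J
W2 = P2 * t2 = 304 * 780 = 237120 J
CP = (109586 - 237120) / (314 - 780)
= 273.68 W

273.68 W


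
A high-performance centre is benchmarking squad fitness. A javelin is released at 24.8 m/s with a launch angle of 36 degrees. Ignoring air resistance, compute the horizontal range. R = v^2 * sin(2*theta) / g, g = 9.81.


Launch speed squared = 615.04
sin(2 * 36 deg) = 0.951057
Range = 615.04 * 0.951057 / 9.81
= 59.627 m

59.627 m


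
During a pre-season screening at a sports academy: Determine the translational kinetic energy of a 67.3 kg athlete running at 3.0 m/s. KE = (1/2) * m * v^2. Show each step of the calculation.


KE = 0.5 * m * v^2
= 0.5 * 67.3 * 3.0^2
= 0.5 * 67.3 * 9.0
= 302.85 J

302.85 J


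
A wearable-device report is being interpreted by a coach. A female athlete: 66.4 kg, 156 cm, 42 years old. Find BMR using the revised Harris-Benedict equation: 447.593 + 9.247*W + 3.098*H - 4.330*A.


Intercept = 447.593
Weight contribution = 9.247 * 66.4 = 614.0008
Height contribution = 3.098 * 156 = 483.288
Age contribution = 4.33 * 42 = 181.86
BMR = 447.593 + 614.0008 + 483.288 - 181.86
= 1363.02 kcal/day

1363.02 kcal/day


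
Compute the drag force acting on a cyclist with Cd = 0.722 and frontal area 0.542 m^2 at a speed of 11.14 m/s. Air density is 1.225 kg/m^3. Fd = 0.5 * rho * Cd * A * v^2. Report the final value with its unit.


Step 1: v^2 = 124.0996
Step 2: Fd = 0.5 * 1.225 * 0.722 * 0.542 * 124.0996
= 29.745 N

29.745 N


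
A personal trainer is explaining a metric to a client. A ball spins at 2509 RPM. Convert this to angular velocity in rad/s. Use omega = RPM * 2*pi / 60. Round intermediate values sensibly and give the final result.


omega = 2509 * 2 * pi / 60
= 2509 * 6.28318531 / 60
= 15764.512 / 60
= 262.742 rad/s

262.742 rad/s


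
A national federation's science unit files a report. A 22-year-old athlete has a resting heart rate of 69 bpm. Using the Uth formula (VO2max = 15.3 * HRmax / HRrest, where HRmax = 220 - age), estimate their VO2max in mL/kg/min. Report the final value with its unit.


HRmax = 220 - 22 = 198 bpm
Ratio = HRmax / HRrest = 198 / 69 = 2.8696
VO2max = 15.3 * 2.8696 = 43.9 mL/kg/min

43.9 mL/kg/min


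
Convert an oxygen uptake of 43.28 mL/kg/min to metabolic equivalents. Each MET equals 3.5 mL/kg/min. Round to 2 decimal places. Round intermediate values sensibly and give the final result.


One MET = 3.5 mL/kg/min
Number of METs = 43.28 / 3.5
= 12.37 METs

12.37 METs


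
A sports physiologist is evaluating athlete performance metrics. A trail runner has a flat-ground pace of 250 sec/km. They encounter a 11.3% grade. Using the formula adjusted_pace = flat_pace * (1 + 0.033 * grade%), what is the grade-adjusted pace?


Grade factor = 1 + 0.033 * 11.3 = 1.3729
Adjusted = 250 * 1.3729 = 343.23 sec/km

343.23 s/km


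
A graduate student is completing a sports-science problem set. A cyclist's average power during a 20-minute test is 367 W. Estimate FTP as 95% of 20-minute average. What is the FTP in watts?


FTP = 20-min power * 0.95
= 367 * 0.95
= 348.65 W

348.65 W


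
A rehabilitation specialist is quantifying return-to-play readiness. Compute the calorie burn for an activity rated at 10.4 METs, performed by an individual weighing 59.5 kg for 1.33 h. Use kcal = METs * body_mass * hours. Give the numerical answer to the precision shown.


Product of METs and mass = 10.4 * 59.5 = 618.8
Total kcal = 618.8 * 1.33 = 823.0 kcal

823.0 kcal


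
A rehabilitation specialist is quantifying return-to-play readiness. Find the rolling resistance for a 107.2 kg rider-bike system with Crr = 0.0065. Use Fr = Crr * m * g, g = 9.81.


m * g = 107.2 * 9.81 = 1051.632 N
Fr = 0.0065 * 1051.632 = 6.836 N

6.836 N


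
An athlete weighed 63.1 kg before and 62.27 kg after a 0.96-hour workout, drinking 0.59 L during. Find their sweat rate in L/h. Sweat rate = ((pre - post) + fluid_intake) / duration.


Body mass change = 0.83 kg
Total sweat loss = 0.83 + 0.59 = 1.42 L
Rate = 1.42 / 0.96 = 1.479 L/h

1.479 L/h


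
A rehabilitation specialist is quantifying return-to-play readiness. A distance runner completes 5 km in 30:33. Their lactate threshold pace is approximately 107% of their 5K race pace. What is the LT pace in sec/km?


Convert to seconds: 30 min 33 s = 1833 s
Pace per km = 1833 / 5 = 366.6 s/km
LT pace = 366.6 * 1.07 = 392.26 s/km

392.26 s/km


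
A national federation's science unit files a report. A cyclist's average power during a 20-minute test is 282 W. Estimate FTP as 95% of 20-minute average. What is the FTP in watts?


FTP = 20-min power * 0.95
= 282 * 0.95
= 267.9 W

267.9 W


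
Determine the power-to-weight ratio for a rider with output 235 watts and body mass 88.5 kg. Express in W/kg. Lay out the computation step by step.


P/W = 235 / 88.5 = 2.655 W/kg

2.655 W/kg


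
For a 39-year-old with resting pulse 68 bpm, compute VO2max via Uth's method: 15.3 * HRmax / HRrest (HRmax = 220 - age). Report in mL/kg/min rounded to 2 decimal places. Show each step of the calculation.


Step 1: HRmax = 220 - 39 = 181 bpm
Step 2: Ratio = 181 / 68 = 2.6618
Step 3: VO2max = 15.3 * 2.6618 = 40.73 mL/kg/min

40.73 mL/kg/min


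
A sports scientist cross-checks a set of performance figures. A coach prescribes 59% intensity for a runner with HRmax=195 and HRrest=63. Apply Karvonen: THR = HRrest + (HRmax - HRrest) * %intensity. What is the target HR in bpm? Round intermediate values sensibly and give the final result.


Heart rate reserve = 195 - 63 = 132
Intensity fraction = 59 / 100 = 0.59
THR = 63 + 132 * 0.59 = 140.88 bpm

140.88 bpm


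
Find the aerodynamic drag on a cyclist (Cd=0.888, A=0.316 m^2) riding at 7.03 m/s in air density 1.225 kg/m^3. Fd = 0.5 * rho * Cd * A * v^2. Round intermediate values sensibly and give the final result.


Fd = 0.5 * 1.225 * 0.888 * 0.316 * 7.03^2
= 0.5 * 1.225 * 0.888 * 0.316 * 49.4209
= 8.494 N

8.494 N


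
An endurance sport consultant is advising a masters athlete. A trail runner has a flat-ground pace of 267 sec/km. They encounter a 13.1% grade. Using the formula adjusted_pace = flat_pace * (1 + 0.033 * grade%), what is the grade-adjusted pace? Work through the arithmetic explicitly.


Grade factor = 1 + 0.033 * 13.1 = 1.4323
Adjusted = 267 * 1.4323 = 382.42 sec/km

382.42 s/km


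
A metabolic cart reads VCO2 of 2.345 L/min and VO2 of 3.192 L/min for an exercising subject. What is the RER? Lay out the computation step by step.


RER = VCO2 / VO2 = 2.345 / 3.192 = 0.7346

0.7346


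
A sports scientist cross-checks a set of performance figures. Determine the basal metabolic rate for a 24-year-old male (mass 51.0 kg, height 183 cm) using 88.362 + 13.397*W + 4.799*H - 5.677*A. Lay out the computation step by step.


BMR = 88.362 + 13.397*51.0 + 4.799*183 - 5.677*24
= 1513.58 kcal/day

1513.58 kcal/day


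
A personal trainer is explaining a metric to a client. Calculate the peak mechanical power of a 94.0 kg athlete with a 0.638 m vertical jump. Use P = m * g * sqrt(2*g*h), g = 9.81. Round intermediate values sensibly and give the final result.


First, sqrt(2gh) = sqrt(2 * 9.81 * 0.638)
= sqrt(12.51756) = 3.538016 m/s
Power = 94.0 * 9.81 * 3.538016 = 3262.55 W

3262.55 W


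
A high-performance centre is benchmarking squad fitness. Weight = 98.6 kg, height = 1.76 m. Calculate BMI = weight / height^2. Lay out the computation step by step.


height^2 = 1.76^2 = 3.0976
BMI = 98.6 / 3.0976 = 31.83 kg/m^2

31.83 kg/m^2


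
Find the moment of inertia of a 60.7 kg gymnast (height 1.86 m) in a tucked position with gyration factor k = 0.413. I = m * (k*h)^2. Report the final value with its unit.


Radius of gyration = 0.413 * 1.86 = 0.76818 m
I = 60.7 * 0.76818^2
= 60.7 * 0.590101
= 35.819 kg*m^2

35.819 kg*m^2


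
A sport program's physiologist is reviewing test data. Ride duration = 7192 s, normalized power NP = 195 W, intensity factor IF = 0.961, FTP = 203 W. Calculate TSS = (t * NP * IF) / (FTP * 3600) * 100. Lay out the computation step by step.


Numerator = 7192 * 195 * 0.961 = 1347744.84
Denominator = 203 * 3600 = 730800
TSS = 1347744.84 / 730800 * 100
= 184.42

184.42 TSS


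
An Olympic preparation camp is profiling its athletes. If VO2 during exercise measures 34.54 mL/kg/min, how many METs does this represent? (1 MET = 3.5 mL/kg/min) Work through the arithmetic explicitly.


METs = VO2 / 3.5 = 34.54 / 3.5 = 9.87

9.87 METs


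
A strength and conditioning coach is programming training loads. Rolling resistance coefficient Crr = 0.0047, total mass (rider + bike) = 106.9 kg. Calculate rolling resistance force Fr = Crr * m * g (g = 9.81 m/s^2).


Fr = Crr * m * g
= 0.0047 * 106.9 * 9.81
= 4.929 N

4.929 N


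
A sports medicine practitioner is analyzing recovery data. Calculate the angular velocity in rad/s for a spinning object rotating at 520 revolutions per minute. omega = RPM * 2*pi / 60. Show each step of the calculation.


omega = RPM * 2*pi / 60
= 520 * 6.28318531 / 60
= 54.454 rad/s

54.454 rad/s


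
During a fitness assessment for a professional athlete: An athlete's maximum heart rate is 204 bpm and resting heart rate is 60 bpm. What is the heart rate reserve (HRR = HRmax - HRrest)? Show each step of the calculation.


HRR = HRmax - HRrest
= 204 - 60
= 144 bpm

144 bpm


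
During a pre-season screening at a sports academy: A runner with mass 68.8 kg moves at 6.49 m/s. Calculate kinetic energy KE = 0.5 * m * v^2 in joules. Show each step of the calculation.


v^2 = 6.49^2 = 42.1201
KE = 0.5 * 68.8 * 42.1201
= 1448.93 J

1448.93 J


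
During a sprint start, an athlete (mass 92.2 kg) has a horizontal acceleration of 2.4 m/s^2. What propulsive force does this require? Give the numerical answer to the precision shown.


Propulsive force = mass * acceleration
= 92.2 kg * 2.4 m/s^2
= 221.28 N

221.28 N
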